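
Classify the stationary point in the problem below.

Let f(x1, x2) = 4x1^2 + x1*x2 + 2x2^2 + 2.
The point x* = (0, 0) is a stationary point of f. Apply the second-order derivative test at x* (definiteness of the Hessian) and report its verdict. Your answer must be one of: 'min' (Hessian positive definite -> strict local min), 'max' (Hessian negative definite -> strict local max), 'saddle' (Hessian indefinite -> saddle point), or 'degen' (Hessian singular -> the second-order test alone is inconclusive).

Compute the Hessian H = grad^2 f:
  H = [[8, 1], [1, 4]]
Verify stationarity: grad f(x*) = H x* + g = (0, 0).
Eigenvalues of H: 3.7639, 8.2361.
Both eigenvalues > 0, so H is positive definite -> x* is a strict local min.

min


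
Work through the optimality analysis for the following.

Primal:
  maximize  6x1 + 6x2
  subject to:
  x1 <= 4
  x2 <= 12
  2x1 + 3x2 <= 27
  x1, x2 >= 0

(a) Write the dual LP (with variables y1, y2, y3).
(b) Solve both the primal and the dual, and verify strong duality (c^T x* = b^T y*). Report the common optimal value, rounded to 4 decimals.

The standard primal-dual pair for 'max c^T x s.t. A x <= b, x >= 0' is:
  Dual:  min b^T y  s.t.  A^T y >= c,  y >= 0.

So the dual LP is:
  minimize  4y1 + 12y2 + 27y3
  subject to:
    y1 + 2y3 >= 6
    y2 + 3y3 >= 6
    y1, y2, y3 >= 0

Solving the primal: x* = (4, 6.3333).
  primal value c^T x* = 62.
Solving the dual: y* = (2, 0, 2).
  dual value b^T y* = 62.
Strong duality: c^T x* = b^T y*. Confirmed.

62


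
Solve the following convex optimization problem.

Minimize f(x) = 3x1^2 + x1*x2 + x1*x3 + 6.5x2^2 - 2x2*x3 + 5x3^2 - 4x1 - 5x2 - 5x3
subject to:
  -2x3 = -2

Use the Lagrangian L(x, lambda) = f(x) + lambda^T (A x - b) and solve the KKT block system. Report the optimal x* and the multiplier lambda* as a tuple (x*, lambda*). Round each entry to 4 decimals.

Form the Lagrangian:
  L(x, lambda) = (1/2) x^T Q x + c^T x + lambda^T (A x - b)
Stationarity (grad_x L = 0): Q x + c + A^T lambda = 0.
Primal feasibility: A x = b.

This gives the KKT block system:
  [ Q   A^T ] [ x     ]   [-c ]
  [ A    0  ] [ lambda ] = [ b ]

Solving the linear system:
  x*      = (0.4156, 0.5065, 1)
  lambda* = (2.2013)
  f(x*)   = -2.3961

x* = (0.4156, 0.5065, 1), lambda* = (2.2013)


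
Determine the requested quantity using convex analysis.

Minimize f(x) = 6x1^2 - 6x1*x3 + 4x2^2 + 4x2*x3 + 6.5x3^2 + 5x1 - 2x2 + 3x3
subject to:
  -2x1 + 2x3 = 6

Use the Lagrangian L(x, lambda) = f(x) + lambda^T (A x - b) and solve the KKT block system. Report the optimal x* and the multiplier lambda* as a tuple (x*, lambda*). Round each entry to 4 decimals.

Form the Lagrangian:
  L(x, lambda) = (1/2) x^T Q x + c^T x + lambda^T (A x - b)
Stationarity (grad_x L = 0): Q x + c + A^T lambda = 0.
Primal feasibility: A x = b.

This gives the KKT block system:
  [ Q   A^T ] [ x     ]   [-c ]
  [ A    0  ] [ lambda ] = [ b ]

Solving the linear system:
  x*      = (-2.1818, -0.1591, 0.8182)
  lambda* = (-13.0455)
  f(x*)   = 35.0682

x* = (-2.1818, -0.1591, 0.8182), lambda* = (-13.0455)


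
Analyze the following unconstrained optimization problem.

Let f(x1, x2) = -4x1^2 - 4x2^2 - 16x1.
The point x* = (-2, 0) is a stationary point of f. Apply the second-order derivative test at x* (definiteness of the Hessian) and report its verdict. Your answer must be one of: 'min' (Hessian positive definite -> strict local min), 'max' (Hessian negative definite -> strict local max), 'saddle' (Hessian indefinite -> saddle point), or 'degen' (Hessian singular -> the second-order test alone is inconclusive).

Compute the Hessian H = grad^2 f:
  H = [[-8, 0], [0, -8]]
Verify stationarity: grad f(x*) = H x* + g = (0, 0).
Eigenvalues of H: -8, -8.
Both eigenvalues < 0, so H is negative definite -> x* is a strict local max.

max


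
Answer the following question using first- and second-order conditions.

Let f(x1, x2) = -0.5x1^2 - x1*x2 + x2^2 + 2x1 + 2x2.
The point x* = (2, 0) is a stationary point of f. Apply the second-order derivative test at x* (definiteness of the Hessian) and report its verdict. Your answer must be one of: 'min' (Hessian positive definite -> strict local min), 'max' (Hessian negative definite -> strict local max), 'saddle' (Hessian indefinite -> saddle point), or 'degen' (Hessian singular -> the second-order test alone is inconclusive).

Compute the Hessian H = grad^2 f:
  H = [[-1, -1], [-1, 2]]
Verify stationarity: grad f(x*) = H x* + g = (0, 0).
Eigenvalues of H: -1.3028, 2.3028.
Eigenvalues have mixed signs, so H is indefinite -> x* is a saddle point.

saddle


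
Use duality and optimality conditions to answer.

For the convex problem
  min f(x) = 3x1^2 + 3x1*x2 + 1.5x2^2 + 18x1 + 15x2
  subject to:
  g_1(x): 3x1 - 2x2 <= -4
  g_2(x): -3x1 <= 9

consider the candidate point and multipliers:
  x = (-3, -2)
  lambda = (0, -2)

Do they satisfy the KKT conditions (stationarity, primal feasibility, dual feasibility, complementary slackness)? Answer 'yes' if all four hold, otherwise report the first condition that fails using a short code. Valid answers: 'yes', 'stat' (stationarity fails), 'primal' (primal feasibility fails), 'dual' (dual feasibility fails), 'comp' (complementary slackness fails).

Gradient of f: grad f(x) = Q x + c = (-6, 0)
Constraint values g_i(x) = a_i^T x - b_i:
  g_1((-3, -2)) = -1
  g_2((-3, -2)) = 0
Stationarity residual: grad f(x) + sum_i lambda_i a_i = (0, 0)
  -> stationarity OK
Primal feasibility (all g_i <= 0): OK
Dual feasibility (all lambda_i >= 0): FAILS
Complementary slackness (lambda_i * g_i(x) = 0 for all i): OK

Verdict: the first failing condition is dual_feasibility -> dual.

dual


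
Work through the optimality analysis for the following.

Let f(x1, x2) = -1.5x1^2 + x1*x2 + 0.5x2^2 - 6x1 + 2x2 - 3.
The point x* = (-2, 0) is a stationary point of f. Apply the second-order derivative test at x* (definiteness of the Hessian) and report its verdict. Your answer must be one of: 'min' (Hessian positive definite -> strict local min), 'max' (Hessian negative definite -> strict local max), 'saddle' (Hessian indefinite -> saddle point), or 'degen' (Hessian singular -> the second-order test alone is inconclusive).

Compute the Hessian H = grad^2 f:
  H = [[-3, 1], [1, 1]]
Verify stationarity: grad f(x*) = H x* + g = (0, 0).
Eigenvalues of H: -3.2361, 1.2361.
Eigenvalues have mixed signs, so H is indefinite -> x* is a saddle point.

saddle


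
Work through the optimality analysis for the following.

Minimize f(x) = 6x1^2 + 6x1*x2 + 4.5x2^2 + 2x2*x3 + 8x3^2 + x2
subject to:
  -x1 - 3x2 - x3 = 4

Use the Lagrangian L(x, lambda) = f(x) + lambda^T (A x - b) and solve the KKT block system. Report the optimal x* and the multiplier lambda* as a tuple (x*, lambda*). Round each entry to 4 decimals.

Form the Lagrangian:
  L(x, lambda) = (1/2) x^T Q x + c^T x + lambda^T (A x - b)
Stationarity (grad_x L = 0): Q x + c + A^T lambda = 0.
Primal feasibility: A x = b.

This gives the KKT block system:
  [ Q   A^T ] [ x     ]   [-c ]
  [ A    0  ] [ lambda ] = [ b ]

Solving the linear system:
  x*      = (0.4791, -1.4887, -0.0129)
  lambda* = (-3.1833)
  f(x*)   = 5.6222

x* = (0.4791, -1.4887, -0.0129), lambda* = (-3.1833)


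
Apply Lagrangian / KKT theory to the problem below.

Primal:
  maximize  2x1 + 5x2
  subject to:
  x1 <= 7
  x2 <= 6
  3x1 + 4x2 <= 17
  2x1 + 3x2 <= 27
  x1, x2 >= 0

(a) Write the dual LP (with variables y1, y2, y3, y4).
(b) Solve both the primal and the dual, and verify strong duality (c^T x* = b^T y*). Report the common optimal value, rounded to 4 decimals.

The standard primal-dual pair for 'max c^T x s.t. A x <= b, x >= 0' is:
  Dual:  min b^T y  s.t.  A^T y >= c,  y >= 0.

So the dual LP is:
  minimize  7y1 + 6y2 + 17y3 + 27y4
  subject to:
    y1 + 3y3 + 2y4 >= 2
    y2 + 4y3 + 3y4 >= 5
    y1, y2, y3, y4 >= 0

Solving the primal: x* = (0, 4.25).
  primal value c^T x* = 21.25.
Solving the dual: y* = (0, 0, 1.25, 0).
  dual value b^T y* = 21.25.
Strong duality: c^T x* = b^T y*. Confirmed.

21.25


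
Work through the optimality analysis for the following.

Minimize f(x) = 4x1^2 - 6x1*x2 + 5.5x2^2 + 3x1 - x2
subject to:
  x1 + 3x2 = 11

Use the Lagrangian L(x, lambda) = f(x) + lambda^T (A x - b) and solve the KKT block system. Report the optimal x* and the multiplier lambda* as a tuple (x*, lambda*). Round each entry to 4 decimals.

Form the Lagrangian:
  L(x, lambda) = (1/2) x^T Q x + c^T x + lambda^T (A x - b)
Stationarity (grad_x L = 0): Q x + c + A^T lambda = 0.
Primal feasibility: A x = b.

This gives the KKT block system:
  [ Q   A^T ] [ x     ]   [-c ]
  [ A    0  ] [ lambda ] = [ b ]

Solving the linear system:
  x*      = (2.4286, 2.8571)
  lambda* = (-5.2857)
  f(x*)   = 31.2857

x* = (2.4286, 2.8571), lambda* = (-5.2857)


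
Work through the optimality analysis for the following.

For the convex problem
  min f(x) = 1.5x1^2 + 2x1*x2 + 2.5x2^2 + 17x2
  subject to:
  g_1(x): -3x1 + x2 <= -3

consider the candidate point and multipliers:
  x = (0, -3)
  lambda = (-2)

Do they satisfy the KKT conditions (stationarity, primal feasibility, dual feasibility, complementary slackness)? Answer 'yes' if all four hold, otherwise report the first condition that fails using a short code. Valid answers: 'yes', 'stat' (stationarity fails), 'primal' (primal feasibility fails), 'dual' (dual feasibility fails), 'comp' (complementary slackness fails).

Gradient of f: grad f(x) = Q x + c = (-6, 2)
Constraint values g_i(x) = a_i^T x - b_i:
  g_1((0, -3)) = 0
Stationarity residual: grad f(x) + sum_i lambda_i a_i = (0, 0)
  -> stationarity OK
Primal feasibility (all g_i <= 0): OK
Dual feasibility (all lambda_i >= 0): FAILS
Complementary slackness (lambda_i * g_i(x) = 0 for all i): OK

Verdict: the first failing condition is dual_feasibility -> dual.

dual


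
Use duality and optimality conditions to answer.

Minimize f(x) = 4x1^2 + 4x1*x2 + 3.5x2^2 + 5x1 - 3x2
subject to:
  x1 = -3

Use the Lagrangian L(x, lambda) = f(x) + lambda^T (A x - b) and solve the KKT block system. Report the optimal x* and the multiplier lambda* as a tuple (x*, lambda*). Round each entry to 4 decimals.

Form the Lagrangian:
  L(x, lambda) = (1/2) x^T Q x + c^T x + lambda^T (A x - b)
Stationarity (grad_x L = 0): Q x + c + A^T lambda = 0.
Primal feasibility: A x = b.

This gives the KKT block system:
  [ Q   A^T ] [ x     ]   [-c ]
  [ A    0  ] [ lambda ] = [ b ]

Solving the linear system:
  x*      = (-3, 2.1429)
  lambda* = (10.4286)
  f(x*)   = 4.9286

x* = (-3, 2.1429), lambda* = (10.4286)


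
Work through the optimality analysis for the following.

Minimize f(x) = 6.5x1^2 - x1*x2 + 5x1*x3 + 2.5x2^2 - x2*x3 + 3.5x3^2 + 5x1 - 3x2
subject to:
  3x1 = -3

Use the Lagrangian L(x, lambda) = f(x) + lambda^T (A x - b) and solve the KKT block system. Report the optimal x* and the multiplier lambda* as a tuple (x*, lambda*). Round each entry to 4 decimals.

Form the Lagrangian:
  L(x, lambda) = (1/2) x^T Q x + c^T x + lambda^T (A x - b)
Stationarity (grad_x L = 0): Q x + c + A^T lambda = 0.
Primal feasibility: A x = b.

This gives the KKT block system:
  [ Q   A^T ] [ x     ]   [-c ]
  [ A    0  ] [ lambda ] = [ b ]

Solving the linear system:
  x*      = (-1, 0.5588, 0.7941)
  lambda* = (1.5294)
  f(x*)   = -1.0441

x* = (-1, 0.5588, 0.7941), lambda* = (1.5294)


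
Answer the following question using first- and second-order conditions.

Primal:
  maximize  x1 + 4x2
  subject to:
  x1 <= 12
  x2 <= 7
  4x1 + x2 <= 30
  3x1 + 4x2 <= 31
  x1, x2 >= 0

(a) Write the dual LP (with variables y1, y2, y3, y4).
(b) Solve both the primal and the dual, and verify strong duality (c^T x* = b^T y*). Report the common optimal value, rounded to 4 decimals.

The standard primal-dual pair for 'max c^T x s.t. A x <= b, x >= 0' is:
  Dual:  min b^T y  s.t.  A^T y >= c,  y >= 0.

So the dual LP is:
  minimize  12y1 + 7y2 + 30y3 + 31y4
  subject to:
    y1 + 4y3 + 3y4 >= 1
    y2 + y3 + 4y4 >= 4
    y1, y2, y3, y4 >= 0

Solving the primal: x* = (1, 7).
  primal value c^T x* = 29.
Solving the dual: y* = (0, 2.6667, 0, 0.3333).
  dual value b^T y* = 29.
Strong duality: c^T x* = b^T y*. Confirmed.

29


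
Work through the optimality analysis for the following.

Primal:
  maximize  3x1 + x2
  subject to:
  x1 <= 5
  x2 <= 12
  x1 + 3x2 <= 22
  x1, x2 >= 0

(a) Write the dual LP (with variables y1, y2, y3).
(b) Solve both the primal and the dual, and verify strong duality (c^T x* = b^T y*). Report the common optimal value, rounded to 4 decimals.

The standard primal-dual pair for 'max c^T x s.t. A x <= b, x >= 0' is:
  Dual:  min b^T y  s.t.  A^T y >= c,  y >= 0.

So the dual LP is:
  minimize  5y1 + 12y2 + 22y3
  subject to:
    y1 + y3 >= 3
    y2 + 3y3 >= 1
    y1, y2, y3 >= 0

Solving the primal: x* = (5, 5.6667).
  primal value c^T x* = 20.6667.
Solving the dual: y* = (2.6667, 0, 0.3333).
  dual value b^T y* = 20.6667.
Strong duality: c^T x* = b^T y*. Confirmed.

20.6667


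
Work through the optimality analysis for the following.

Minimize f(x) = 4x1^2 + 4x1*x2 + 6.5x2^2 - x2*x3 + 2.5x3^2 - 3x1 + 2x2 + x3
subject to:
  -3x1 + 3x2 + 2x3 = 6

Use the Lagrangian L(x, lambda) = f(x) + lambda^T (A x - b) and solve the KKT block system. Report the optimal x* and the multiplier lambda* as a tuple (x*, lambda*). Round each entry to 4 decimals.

Form the Lagrangian:
  L(x, lambda) = (1/2) x^T Q x + c^T x + lambda^T (A x - b)
Stationarity (grad_x L = 0): Q x + c + A^T lambda = 0.
Primal feasibility: A x = b.

This gives the KKT block system:
  [ Q   A^T ] [ x     ]   [-c ]
  [ A    0  ] [ lambda ] = [ b ]

Solving the linear system:
  x*      = (-0.7891, 0.6641, 0.8203)
  lambda* = (-2.2188)
  f(x*)   = 8.9141

x* = (-0.7891, 0.6641, 0.8203), lambda* = (-2.2188)


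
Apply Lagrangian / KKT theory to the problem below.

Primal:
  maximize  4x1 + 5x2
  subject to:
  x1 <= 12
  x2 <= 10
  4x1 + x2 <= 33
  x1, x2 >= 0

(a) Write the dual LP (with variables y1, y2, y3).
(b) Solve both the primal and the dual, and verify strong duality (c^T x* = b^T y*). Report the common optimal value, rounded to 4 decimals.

The standard primal-dual pair for 'max c^T x s.t. A x <= b, x >= 0' is:
  Dual:  min b^T y  s.t.  A^T y >= c,  y >= 0.

So the dual LP is:
  minimize  12y1 + 10y2 + 33y3
  subject to:
    y1 + 4y3 >= 4
    y2 + y3 >= 5
    y1, y2, y3 >= 0

Solving the primal: x* = (5.75, 10).
  primal value c^T x* = 73.
Solving the dual: y* = (0, 4, 1).
  dual value b^T y* = 73.
Strong duality: c^T x* = b^T y*. Confirmed.

73


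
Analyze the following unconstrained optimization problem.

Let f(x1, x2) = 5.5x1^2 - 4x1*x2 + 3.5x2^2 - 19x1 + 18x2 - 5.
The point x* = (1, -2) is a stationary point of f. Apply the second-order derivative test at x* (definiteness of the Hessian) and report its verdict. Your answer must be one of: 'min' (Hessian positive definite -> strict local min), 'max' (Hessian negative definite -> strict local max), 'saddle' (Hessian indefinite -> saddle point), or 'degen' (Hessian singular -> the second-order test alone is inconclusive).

Compute the Hessian H = grad^2 f:
  H = [[11, -4], [-4, 7]]
Verify stationarity: grad f(x*) = H x* + g = (0, 0).
Eigenvalues of H: 4.5279, 13.4721.
Both eigenvalues > 0, so H is positive definite -> x* is a strict local min.

min


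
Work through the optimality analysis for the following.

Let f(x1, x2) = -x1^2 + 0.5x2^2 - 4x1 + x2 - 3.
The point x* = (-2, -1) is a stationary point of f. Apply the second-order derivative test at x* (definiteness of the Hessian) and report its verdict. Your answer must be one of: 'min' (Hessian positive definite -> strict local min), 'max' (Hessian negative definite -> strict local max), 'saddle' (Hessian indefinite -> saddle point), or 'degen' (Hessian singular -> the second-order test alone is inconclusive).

Compute the Hessian H = grad^2 f:
  H = [[-2, 0], [0, 1]]
Verify stationarity: grad f(x*) = H x* + g = (0, 0).
Eigenvalues of H: -2, 1.
Eigenvalues have mixed signs, so H is indefinite -> x* is a saddle point.

saddle


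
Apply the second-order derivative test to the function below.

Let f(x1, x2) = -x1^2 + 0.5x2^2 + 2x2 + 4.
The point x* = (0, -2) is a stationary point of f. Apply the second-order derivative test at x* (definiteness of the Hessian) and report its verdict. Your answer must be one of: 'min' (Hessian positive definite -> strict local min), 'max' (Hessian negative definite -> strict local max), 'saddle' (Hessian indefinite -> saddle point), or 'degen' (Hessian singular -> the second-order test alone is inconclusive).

Compute the Hessian H = grad^2 f:
  H = [[-2, 0], [0, 1]]
Verify stationarity: grad f(x*) = H x* + g = (0, 0).
Eigenvalues of H: -2, 1.
Eigenvalues have mixed signs, so H is indefinite -> x* is a saddle point.

saddle


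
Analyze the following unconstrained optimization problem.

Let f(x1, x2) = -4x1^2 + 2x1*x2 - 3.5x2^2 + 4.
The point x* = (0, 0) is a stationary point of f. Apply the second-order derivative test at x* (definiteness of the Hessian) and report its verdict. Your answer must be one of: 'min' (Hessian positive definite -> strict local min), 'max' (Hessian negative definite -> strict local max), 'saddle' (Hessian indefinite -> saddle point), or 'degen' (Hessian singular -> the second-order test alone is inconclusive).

Compute the Hessian H = grad^2 f:
  H = [[-8, 2], [2, -7]]
Verify stationarity: grad f(x*) = H x* + g = (0, 0).
Eigenvalues of H: -9.5616, -5.4384.
Both eigenvalues < 0, so H is negative definite -> x* is a strict local max.

max


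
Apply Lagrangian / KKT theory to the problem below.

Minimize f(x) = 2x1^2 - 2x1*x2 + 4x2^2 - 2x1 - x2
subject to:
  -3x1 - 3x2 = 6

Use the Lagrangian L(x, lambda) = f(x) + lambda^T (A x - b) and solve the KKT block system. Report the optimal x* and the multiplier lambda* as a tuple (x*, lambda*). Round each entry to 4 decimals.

Form the Lagrangian:
  L(x, lambda) = (1/2) x^T Q x + c^T x + lambda^T (A x - b)
Stationarity (grad_x L = 0): Q x + c + A^T lambda = 0.
Primal feasibility: A x = b.

This gives the KKT block system:
  [ Q   A^T ] [ x     ]   [-c ]
  [ A    0  ] [ lambda ] = [ b ]

Solving the linear system:
  x*      = (-1.1875, -0.8125)
  lambda* = (-1.7083)
  f(x*)   = 6.7188

x* = (-1.1875, -0.8125), lambda* = (-1.7083)


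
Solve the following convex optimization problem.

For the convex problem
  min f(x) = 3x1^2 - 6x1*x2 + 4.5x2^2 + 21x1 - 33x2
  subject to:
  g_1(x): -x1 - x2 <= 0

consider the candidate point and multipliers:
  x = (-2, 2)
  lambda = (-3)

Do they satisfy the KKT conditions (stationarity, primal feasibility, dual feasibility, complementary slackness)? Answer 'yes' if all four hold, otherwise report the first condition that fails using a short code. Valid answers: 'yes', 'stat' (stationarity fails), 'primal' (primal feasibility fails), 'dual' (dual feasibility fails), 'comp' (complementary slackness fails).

Gradient of f: grad f(x) = Q x + c = (-3, -3)
Constraint values g_i(x) = a_i^T x - b_i:
  g_1((-2, 2)) = 0
Stationarity residual: grad f(x) + sum_i lambda_i a_i = (0, 0)
  -> stationarity OK
Primal feasibility (all g_i <= 0): OK
Dual feasibility (all lambda_i >= 0): FAILS
Complementary slackness (lambda_i * g_i(x) = 0 for all i): OK

Verdict: the first failing condition is dual_feasibility -> dual.

dual


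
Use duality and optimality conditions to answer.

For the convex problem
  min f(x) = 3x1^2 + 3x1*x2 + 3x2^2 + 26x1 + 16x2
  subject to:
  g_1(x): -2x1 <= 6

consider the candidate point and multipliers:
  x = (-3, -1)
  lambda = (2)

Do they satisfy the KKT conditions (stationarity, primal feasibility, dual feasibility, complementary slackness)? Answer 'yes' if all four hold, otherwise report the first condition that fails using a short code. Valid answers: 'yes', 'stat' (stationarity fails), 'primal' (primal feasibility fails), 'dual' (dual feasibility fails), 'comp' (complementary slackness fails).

Gradient of f: grad f(x) = Q x + c = (5, 1)
Constraint values g_i(x) = a_i^T x - b_i:
  g_1((-3, -1)) = 0
Stationarity residual: grad f(x) + sum_i lambda_i a_i = (1, 1)
  -> stationarity FAILS
Primal feasibility (all g_i <= 0): OK
Dual feasibility (all lambda_i >= 0): OK
Complementary slackness (lambda_i * g_i(x) = 0 for all i): OK

Verdict: the first failing condition is stationarity -> stat.

stat


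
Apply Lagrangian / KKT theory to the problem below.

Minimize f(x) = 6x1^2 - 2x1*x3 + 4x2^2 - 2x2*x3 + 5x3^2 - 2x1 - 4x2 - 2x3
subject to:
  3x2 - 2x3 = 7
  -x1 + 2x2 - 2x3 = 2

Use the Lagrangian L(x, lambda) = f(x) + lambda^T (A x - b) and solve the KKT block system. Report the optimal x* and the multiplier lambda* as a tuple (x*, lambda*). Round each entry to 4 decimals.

Form the Lagrangian:
  L(x, lambda) = (1/2) x^T Q x + c^T x + lambda^T (A x - b)
Stationarity (grad_x L = 0): Q x + c + A^T lambda = 0.
Primal feasibility: A x = b.

This gives the KKT block system:
  [ Q   A^T ] [ x     ]   [-c ]
  [ A    0  ] [ lambda ] = [ b ]

Solving the linear system:
  x*      = (1.8824, 3.1176, 1.1765)
  lambda* = (-18.3529, 18.2353)
  f(x*)   = 36.7059

x* = (1.8824, 3.1176, 1.1765), lambda* = (-18.3529, 18.2353)


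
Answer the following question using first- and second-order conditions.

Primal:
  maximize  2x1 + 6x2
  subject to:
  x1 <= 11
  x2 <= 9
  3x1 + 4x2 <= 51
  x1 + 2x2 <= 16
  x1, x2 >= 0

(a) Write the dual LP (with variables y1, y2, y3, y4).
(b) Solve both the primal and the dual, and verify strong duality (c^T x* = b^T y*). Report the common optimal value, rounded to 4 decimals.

The standard primal-dual pair for 'max c^T x s.t. A x <= b, x >= 0' is:
  Dual:  min b^T y  s.t.  A^T y >= c,  y >= 0.

So the dual LP is:
  minimize  11y1 + 9y2 + 51y3 + 16y4
  subject to:
    y1 + 3y3 + y4 >= 2
    y2 + 4y3 + 2y4 >= 6
    y1, y2, y3, y4 >= 0

Solving the primal: x* = (0, 8).
  primal value c^T x* = 48.
Solving the dual: y* = (0, 0, 0, 3).
  dual value b^T y* = 48.
Strong duality: c^T x* = b^T y*. Confirmed.

48


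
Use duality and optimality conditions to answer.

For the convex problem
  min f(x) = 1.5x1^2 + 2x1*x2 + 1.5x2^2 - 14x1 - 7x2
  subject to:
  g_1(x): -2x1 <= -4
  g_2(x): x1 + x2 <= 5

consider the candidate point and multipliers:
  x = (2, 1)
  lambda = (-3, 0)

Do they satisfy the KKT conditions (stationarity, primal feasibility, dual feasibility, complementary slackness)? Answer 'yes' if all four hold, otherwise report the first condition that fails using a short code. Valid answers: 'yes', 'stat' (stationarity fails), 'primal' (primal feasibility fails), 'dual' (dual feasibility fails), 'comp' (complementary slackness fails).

Gradient of f: grad f(x) = Q x + c = (-6, 0)
Constraint values g_i(x) = a_i^T x - b_i:
  g_1((2, 1)) = 0
  g_2((2, 1)) = -2
Stationarity residual: grad f(x) + sum_i lambda_i a_i = (0, 0)
  -> stationarity OK
Primal feasibility (all g_i <= 0): OK
Dual feasibility (all lambda_i >= 0): FAILS
Complementary slackness (lambda_i * g_i(x) = 0 for all i): OK

Verdict: the first failing condition is dual_feasibility -> dual.

dual


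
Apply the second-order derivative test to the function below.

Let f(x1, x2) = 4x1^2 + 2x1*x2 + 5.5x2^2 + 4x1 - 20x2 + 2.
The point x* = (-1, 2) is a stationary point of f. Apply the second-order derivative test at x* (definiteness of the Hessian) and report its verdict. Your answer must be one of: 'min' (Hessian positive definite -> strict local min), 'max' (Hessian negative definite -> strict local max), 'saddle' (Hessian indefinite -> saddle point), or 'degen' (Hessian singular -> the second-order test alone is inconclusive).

Compute the Hessian H = grad^2 f:
  H = [[8, 2], [2, 11]]
Verify stationarity: grad f(x*) = H x* + g = (0, 0).
Eigenvalues of H: 7, 12.
Both eigenvalues > 0, so H is positive definite -> x* is a strict local min.

min


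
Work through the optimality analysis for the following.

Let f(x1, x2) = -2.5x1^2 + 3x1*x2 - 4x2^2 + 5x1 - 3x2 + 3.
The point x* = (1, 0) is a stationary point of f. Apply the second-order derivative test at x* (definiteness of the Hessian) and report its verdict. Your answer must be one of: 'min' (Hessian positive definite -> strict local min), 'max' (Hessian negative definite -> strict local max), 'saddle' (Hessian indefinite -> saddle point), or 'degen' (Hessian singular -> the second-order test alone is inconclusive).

Compute the Hessian H = grad^2 f:
  H = [[-5, 3], [3, -8]]
Verify stationarity: grad f(x*) = H x* + g = (0, 0).
Eigenvalues of H: -9.8541, -3.1459.
Both eigenvalues < 0, so H is negative definite -> x* is a strict local max.

max


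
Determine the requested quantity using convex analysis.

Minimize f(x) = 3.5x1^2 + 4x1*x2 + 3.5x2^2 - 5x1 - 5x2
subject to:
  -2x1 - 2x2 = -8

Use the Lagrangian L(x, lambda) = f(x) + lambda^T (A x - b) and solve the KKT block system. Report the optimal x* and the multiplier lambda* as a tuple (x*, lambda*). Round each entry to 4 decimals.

Form the Lagrangian:
  L(x, lambda) = (1/2) x^T Q x + c^T x + lambda^T (A x - b)
Stationarity (grad_x L = 0): Q x + c + A^T lambda = 0.
Primal feasibility: A x = b.

This gives the KKT block system:
  [ Q   A^T ] [ x     ]   [-c ]
  [ A    0  ] [ lambda ] = [ b ]

Solving the linear system:
  x*      = (2, 2)
  lambda* = (8.5)
  f(x*)   = 24

x* = (2, 2), lambda* = (8.5)


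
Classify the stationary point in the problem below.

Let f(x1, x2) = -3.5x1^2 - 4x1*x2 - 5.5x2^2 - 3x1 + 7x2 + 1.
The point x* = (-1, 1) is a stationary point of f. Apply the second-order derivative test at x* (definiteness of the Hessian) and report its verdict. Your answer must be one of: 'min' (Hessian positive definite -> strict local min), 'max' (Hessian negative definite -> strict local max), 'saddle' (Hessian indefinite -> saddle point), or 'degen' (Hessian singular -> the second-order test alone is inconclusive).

Compute the Hessian H = grad^2 f:
  H = [[-7, -4], [-4, -11]]
Verify stationarity: grad f(x*) = H x* + g = (0, 0).
Eigenvalues of H: -13.4721, -4.5279.
Both eigenvalues < 0, so H is negative definite -> x* is a strict local max.

max


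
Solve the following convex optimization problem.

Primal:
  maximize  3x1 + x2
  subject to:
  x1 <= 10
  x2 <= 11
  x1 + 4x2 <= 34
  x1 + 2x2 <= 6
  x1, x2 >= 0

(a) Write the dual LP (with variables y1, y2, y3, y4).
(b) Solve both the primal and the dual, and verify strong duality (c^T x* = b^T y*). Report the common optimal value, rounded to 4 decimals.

The standard primal-dual pair for 'max c^T x s.t. A x <= b, x >= 0' is:
  Dual:  min b^T y  s.t.  A^T y >= c,  y >= 0.

So the dual LP is:
  minimize  10y1 + 11y2 + 34y3 + 6y4
  subject to:
    y1 + y3 + y4 >= 3
    y2 + 4y3 + 2y4 >= 1
    y1, y2, y3, y4 >= 0

Solving the primal: x* = (6, 0).
  primal value c^T x* = 18.
Solving the dual: y* = (0, 0, 0, 3).
  dual value b^T y* = 18.
Strong duality: c^T x* = b^T y*. Confirmed.

18


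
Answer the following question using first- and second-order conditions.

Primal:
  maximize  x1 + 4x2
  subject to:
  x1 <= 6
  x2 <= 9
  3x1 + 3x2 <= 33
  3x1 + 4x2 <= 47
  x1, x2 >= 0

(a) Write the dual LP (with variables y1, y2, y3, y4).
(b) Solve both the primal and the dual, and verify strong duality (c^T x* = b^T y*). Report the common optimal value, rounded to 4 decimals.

The standard primal-dual pair for 'max c^T x s.t. A x <= b, x >= 0' is:
  Dual:  min b^T y  s.t.  A^T y >= c,  y >= 0.

So the dual LP is:
  minimize  6y1 + 9y2 + 33y3 + 47y4
  subject to:
    y1 + 3y3 + 3y4 >= 1
    y2 + 3y3 + 4y4 >= 4
    y1, y2, y3, y4 >= 0

Solving the primal: x* = (2, 9).
  primal value c^T x* = 38.
Solving the dual: y* = (0, 3, 0.3333, 0).
  dual value b^T y* = 38.
Strong duality: c^T x* = b^T y*. Confirmed.

38


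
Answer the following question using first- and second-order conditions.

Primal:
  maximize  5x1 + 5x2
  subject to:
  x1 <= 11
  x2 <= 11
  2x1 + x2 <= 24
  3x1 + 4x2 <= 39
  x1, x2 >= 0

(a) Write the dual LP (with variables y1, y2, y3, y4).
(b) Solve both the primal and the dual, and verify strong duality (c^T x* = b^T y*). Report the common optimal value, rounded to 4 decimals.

The standard primal-dual pair for 'max c^T x s.t. A x <= b, x >= 0' is:
  Dual:  min b^T y  s.t.  A^T y >= c,  y >= 0.

So the dual LP is:
  minimize  11y1 + 11y2 + 24y3 + 39y4
  subject to:
    y1 + 2y3 + 3y4 >= 5
    y2 + y3 + 4y4 >= 5
    y1, y2, y3, y4 >= 0

Solving the primal: x* = (11, 1.5).
  primal value c^T x* = 62.5.
Solving the dual: y* = (1.25, 0, 0, 1.25).
  dual value b^T y* = 62.5.
Strong duality: c^T x* = b^T y*. Confirmed.

62.5


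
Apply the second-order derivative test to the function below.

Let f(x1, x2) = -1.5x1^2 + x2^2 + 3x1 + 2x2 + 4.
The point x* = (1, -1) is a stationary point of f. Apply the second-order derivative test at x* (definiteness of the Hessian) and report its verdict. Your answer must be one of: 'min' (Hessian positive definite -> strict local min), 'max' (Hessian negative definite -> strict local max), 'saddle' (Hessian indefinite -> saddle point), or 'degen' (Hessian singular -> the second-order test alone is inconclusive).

Compute the Hessian H = grad^2 f:
  H = [[-3, 0], [0, 2]]
Verify stationarity: grad f(x*) = H x* + g = (0, 0).
Eigenvalues of H: -3, 2.
Eigenvalues have mixed signs, so H is indefinite -> x* is a saddle point.

saddle


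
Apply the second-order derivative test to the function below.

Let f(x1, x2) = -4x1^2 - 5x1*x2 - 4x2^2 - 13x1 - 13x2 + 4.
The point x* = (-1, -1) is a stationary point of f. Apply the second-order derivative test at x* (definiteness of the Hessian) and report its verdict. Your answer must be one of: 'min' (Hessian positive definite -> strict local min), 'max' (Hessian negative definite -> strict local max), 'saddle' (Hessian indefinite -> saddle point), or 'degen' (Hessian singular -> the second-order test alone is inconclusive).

Compute the Hessian H = grad^2 f:
  H = [[-8, -5], [-5, -8]]
Verify stationarity: grad f(x*) = H x* + g = (0, 0).
Eigenvalues of H: -13, -3.
Both eigenvalues < 0, so H is negative definite -> x* is a strict local max.

max


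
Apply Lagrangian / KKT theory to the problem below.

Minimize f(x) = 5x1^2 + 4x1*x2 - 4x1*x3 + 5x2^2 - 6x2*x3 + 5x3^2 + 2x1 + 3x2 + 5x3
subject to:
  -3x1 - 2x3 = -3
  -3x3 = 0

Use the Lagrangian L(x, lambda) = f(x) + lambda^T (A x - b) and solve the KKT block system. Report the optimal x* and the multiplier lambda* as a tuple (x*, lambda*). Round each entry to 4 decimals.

Form the Lagrangian:
  L(x, lambda) = (1/2) x^T Q x + c^T x + lambda^T (A x - b)
Stationarity (grad_x L = 0): Q x + c + A^T lambda = 0.
Primal feasibility: A x = b.

This gives the KKT block system:
  [ Q   A^T ] [ x     ]   [-c ]
  [ A    0  ] [ lambda ] = [ b ]

Solving the linear system:
  x*      = (1, -0.7, 0)
  lambda* = (3.0667, -0.3111)
  f(x*)   = 4.55

x* = (1, -0.7, 0), lambda* = (3.0667, -0.3111)


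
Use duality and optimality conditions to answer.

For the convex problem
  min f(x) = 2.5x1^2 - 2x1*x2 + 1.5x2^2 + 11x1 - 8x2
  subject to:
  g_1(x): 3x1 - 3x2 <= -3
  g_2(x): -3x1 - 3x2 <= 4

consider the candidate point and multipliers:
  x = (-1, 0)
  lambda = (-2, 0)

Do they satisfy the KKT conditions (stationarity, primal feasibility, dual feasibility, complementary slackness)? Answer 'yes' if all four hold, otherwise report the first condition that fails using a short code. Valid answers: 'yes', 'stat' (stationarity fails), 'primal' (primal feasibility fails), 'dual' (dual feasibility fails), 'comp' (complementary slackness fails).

Gradient of f: grad f(x) = Q x + c = (6, -6)
Constraint values g_i(x) = a_i^T x - b_i:
  g_1((-1, 0)) = 0
  g_2((-1, 0)) = -1
Stationarity residual: grad f(x) + sum_i lambda_i a_i = (0, 0)
  -> stationarity OK
Primal feasibility (all g_i <= 0): OK
Dual feasibility (all lambda_i >= 0): FAILS
Complementary slackness (lambda_i * g_i(x) = 0 for all i): OK

Verdict: the first failing condition is dual_feasibility -> dual.

dual


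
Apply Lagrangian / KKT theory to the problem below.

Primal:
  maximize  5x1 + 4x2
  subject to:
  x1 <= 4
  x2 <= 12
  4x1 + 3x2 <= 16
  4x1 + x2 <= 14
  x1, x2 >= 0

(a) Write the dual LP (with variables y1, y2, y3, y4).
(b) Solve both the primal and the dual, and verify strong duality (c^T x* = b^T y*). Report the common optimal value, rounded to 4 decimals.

The standard primal-dual pair for 'max c^T x s.t. A x <= b, x >= 0' is:
  Dual:  min b^T y  s.t.  A^T y >= c,  y >= 0.

So the dual LP is:
  minimize  4y1 + 12y2 + 16y3 + 14y4
  subject to:
    y1 + 4y3 + 4y4 >= 5
    y2 + 3y3 + y4 >= 4
    y1, y2, y3, y4 >= 0

Solving the primal: x* = (0, 5.3333).
  primal value c^T x* = 21.3333.
Solving the dual: y* = (0, 0, 1.3333, 0).
  dual value b^T y* = 21.3333.
Strong duality: c^T x* = b^T y*. Confirmed.

21.3333


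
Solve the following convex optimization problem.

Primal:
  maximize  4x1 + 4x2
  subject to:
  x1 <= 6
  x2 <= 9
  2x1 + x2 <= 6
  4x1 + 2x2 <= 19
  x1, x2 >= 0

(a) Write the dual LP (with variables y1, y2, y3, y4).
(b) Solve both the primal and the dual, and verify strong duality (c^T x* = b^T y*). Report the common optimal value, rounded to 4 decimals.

The standard primal-dual pair for 'max c^T x s.t. A x <= b, x >= 0' is:
  Dual:  min b^T y  s.t.  A^T y >= c,  y >= 0.

So the dual LP is:
  minimize  6y1 + 9y2 + 6y3 + 19y4
  subject to:
    y1 + 2y3 + 4y4 >= 4
    y2 + y3 + 2y4 >= 4
    y1, y2, y3, y4 >= 0

Solving the primal: x* = (0, 6).
  primal value c^T x* = 24.
Solving the dual: y* = (0, 0, 4, 0).
  dual value b^T y* = 24.
Strong duality: c^T x* = b^T y*. Confirmed.

24


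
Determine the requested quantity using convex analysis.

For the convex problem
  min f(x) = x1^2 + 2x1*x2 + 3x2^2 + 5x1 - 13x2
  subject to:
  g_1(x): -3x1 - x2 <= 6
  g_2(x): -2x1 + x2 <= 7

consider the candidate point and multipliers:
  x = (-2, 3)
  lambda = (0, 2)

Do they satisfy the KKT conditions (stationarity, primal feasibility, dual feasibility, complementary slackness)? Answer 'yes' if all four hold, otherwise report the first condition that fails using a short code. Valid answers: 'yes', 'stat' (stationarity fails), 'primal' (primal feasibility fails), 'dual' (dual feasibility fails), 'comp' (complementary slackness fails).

Gradient of f: grad f(x) = Q x + c = (7, 1)
Constraint values g_i(x) = a_i^T x - b_i:
  g_1((-2, 3)) = -3
  g_2((-2, 3)) = 0
Stationarity residual: grad f(x) + sum_i lambda_i a_i = (3, 3)
  -> stationarity FAILS
Primal feasibility (all g_i <= 0): OK
Dual feasibility (all lambda_i >= 0): OK
Complementary slackness (lambda_i * g_i(x) = 0 for all i): OK

Verdict: the first failing condition is stationarity -> stat.

stat


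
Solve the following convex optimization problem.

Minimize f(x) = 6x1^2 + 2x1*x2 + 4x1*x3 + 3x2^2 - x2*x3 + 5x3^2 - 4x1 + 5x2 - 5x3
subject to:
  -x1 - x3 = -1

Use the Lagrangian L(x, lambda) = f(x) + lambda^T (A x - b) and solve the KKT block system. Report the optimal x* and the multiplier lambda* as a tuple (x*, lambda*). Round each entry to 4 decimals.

Form the Lagrangian:
  L(x, lambda) = (1/2) x^T Q x + c^T x + lambda^T (A x - b)
Stationarity (grad_x L = 0): Q x + c + A^T lambda = 0.
Primal feasibility: A x = b.

This gives the KKT block system:
  [ Q   A^T ] [ x     ]   [-c ]
  [ A    0  ] [ lambda ] = [ b ]

Solving the linear system:
  x*      = (0.56, -0.9467, 0.44)
  lambda* = (2.5867)
  f(x*)   = -3.2933

x* = (0.56, -0.9467, 0.44), lambda* = (2.5867)


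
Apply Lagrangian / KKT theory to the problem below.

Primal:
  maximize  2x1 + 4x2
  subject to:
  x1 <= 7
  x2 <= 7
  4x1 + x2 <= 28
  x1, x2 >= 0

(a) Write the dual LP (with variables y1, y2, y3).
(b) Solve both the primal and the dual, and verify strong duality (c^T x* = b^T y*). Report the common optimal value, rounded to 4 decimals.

The standard primal-dual pair for 'max c^T x s.t. A x <= b, x >= 0' is:
  Dual:  min b^T y  s.t.  A^T y >= c,  y >= 0.

So the dual LP is:
  minimize  7y1 + 7y2 + 28y3
  subject to:
    y1 + 4y3 >= 2
    y2 + y3 >= 4
    y1, y2, y3 >= 0

Solving the primal: x* = (5.25, 7).
  primal value c^T x* = 38.5.
Solving the dual: y* = (0, 3.5, 0.5).
  dual value b^T y* = 38.5.
Strong duality: c^T x* = b^T y*. Confirmed.

38.5


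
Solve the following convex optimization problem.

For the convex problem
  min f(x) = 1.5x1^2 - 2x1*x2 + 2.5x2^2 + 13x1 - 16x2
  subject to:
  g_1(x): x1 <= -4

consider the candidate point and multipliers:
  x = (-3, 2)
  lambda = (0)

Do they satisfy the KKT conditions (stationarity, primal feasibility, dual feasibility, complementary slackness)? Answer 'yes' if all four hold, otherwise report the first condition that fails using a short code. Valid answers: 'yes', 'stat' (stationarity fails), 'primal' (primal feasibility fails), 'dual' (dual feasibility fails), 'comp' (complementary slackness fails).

Gradient of f: grad f(x) = Q x + c = (0, 0)
Constraint values g_i(x) = a_i^T x - b_i:
  g_1((-3, 2)) = 1
Stationarity residual: grad f(x) + sum_i lambda_i a_i = (0, 0)
  -> stationarity OK
Primal feasibility (all g_i <= 0): FAILS
Dual feasibility (all lambda_i >= 0): OK
Complementary slackness (lambda_i * g_i(x) = 0 for all i): OK

Verdict: the first failing condition is primal_feasibility -> primal.

primal


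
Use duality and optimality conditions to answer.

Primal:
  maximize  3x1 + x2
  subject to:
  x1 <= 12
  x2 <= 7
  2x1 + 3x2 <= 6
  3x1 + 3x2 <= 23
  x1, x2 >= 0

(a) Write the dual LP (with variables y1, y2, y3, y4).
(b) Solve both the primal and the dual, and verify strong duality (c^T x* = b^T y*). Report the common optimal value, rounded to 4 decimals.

The standard primal-dual pair for 'max c^T x s.t. A x <= b, x >= 0' is:
  Dual:  min b^T y  s.t.  A^T y >= c,  y >= 0.

So the dual LP is:
  minimize  12y1 + 7y2 + 6y3 + 23y4
  subject to:
    y1 + 2y3 + 3y4 >= 3
    y2 + 3y3 + 3y4 >= 1
    y1, y2, y3, y4 >= 0

Solving the primal: x* = (3, 0).
  primal value c^T x* = 9.
Solving the dual: y* = (0, 0, 1.5, 0).
  dual value b^T y* = 9.
Strong duality: c^T x* = b^T y*. Confirmed.

9


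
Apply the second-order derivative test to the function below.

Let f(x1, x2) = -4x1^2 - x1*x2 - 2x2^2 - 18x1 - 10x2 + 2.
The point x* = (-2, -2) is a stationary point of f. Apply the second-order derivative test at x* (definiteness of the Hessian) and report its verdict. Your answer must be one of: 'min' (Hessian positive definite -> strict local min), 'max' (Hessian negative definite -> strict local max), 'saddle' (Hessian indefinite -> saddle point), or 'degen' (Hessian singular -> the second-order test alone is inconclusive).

Compute the Hessian H = grad^2 f:
  H = [[-8, -1], [-1, -4]]
Verify stationarity: grad f(x*) = H x* + g = (0, 0).
Eigenvalues of H: -8.2361, -3.7639.
Both eigenvalues < 0, so H is negative definite -> x* is a strict local max.

max


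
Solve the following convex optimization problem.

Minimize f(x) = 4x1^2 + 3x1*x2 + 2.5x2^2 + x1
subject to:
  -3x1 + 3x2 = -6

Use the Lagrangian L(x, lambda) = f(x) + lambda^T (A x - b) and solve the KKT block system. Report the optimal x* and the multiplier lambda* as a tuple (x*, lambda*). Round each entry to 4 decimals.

Form the Lagrangian:
  L(x, lambda) = (1/2) x^T Q x + c^T x + lambda^T (A x - b)
Stationarity (grad_x L = 0): Q x + c + A^T lambda = 0.
Primal feasibility: A x = b.

This gives the KKT block system:
  [ Q   A^T ] [ x     ]   [-c ]
  [ A    0  ] [ lambda ] = [ b ]

Solving the linear system:
  x*      = (0.7895, -1.2105)
  lambda* = (1.2281)
  f(x*)   = 4.0789

x* = (0.7895, -1.2105), lambda* = (1.2281)


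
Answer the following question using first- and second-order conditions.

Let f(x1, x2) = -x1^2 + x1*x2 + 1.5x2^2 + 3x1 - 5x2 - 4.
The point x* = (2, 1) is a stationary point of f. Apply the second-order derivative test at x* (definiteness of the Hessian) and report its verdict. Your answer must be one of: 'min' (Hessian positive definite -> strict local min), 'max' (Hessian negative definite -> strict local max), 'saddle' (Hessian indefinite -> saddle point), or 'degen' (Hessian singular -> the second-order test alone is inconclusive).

Compute the Hessian H = grad^2 f:
  H = [[-2, 1], [1, 3]]
Verify stationarity: grad f(x*) = H x* + g = (0, 0).
Eigenvalues of H: -2.1926, 3.1926.
Eigenvalues have mixed signs, so H is indefinite -> x* is a saddle point.

saddle


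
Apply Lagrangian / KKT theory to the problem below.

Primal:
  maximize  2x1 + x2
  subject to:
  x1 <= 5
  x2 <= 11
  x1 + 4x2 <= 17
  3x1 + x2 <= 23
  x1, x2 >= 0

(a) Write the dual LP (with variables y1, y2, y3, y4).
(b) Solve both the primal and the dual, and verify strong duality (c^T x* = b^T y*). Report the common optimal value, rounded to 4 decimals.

The standard primal-dual pair for 'max c^T x s.t. A x <= b, x >= 0' is:
  Dual:  min b^T y  s.t.  A^T y >= c,  y >= 0.

So the dual LP is:
  minimize  5y1 + 11y2 + 17y3 + 23y4
  subject to:
    y1 + y3 + 3y4 >= 2
    y2 + 4y3 + y4 >= 1
    y1, y2, y3, y4 >= 0

Solving the primal: x* = (5, 3).
  primal value c^T x* = 13.
Solving the dual: y* = (1.75, 0, 0.25, 0).
  dual value b^T y* = 13.
Strong duality: c^T x* = b^T y*. Confirmed.

13
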